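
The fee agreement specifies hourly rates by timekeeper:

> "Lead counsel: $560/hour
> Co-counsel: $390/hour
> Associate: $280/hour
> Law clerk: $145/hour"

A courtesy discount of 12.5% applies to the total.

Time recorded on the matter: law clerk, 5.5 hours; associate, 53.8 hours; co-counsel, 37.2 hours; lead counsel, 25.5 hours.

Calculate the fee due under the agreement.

Lead counsel: 25.5 × $560 = $14,280.00
Co-counsel: 37.2 × $390 = $14,508.00
Associate: 53.8 × $280 = $15,064.00
Law clerk: 5.5 × $145 = $797.50
Subtotal: $44,649.50
Less 12.5% discount: −$5,581.19
Total: $44,649.50 − $5,581.19 = $39,068.31

$39,068.31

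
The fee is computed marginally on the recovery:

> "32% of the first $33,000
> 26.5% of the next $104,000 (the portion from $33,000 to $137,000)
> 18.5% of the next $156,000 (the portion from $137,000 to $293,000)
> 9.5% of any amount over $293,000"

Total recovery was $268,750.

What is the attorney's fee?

$62,493.75

First $33,000 at 32% = $10,560.00
Next $104,000 at 26.5% = $27,560.00
Remaining $131,750 at 18.5% = $24,373.75
Fee: $10,560.00 + $27,560.00 + $24,373.75 = $62,493.75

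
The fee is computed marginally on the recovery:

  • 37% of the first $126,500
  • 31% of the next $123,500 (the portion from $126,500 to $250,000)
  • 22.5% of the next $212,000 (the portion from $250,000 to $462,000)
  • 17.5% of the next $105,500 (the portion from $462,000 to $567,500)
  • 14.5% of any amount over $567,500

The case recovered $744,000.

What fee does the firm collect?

First $126,500 at 37% = $46,805.00
Next $123,500 at 31% = $38,285.00
Next $212,000 at 22.5% = $47,700.00
Next $105,500 at 17.5% = $18,462.50
Remaining $176,500 at 14.5% = $25,592.50
Fee: $46,805.00 + $38,285.00 + $47,700.00 + $18,462.50 + $25,592.50 = $176,845.00

$176,845.00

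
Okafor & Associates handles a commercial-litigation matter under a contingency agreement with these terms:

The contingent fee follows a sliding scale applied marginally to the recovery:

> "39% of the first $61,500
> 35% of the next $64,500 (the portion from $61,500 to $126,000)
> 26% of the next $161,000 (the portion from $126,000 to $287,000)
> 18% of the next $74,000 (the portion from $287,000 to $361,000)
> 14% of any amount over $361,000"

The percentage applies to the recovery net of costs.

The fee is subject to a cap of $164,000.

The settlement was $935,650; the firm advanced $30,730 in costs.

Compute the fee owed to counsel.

Fee base (net of costs): $935,650 − $30,730 = $904,920
First $61,500 at 39% = $23,985.00
Next $64,500 at 35% = $22,575.00
Next $161,000 at 26% = $41,860.00
Next $74,000 at 18% = $13,320.00
Remaining $543,920 at 14% = $76,148.80
Fee: $23,985.00 + $22,575.00 + $41,860.00 + $13,320.00 + $76,148.80 = $177,888.80
$177,888.80 exceeds the $164,000 cap, so the fee is capped at $164,000.00.

$164,000.00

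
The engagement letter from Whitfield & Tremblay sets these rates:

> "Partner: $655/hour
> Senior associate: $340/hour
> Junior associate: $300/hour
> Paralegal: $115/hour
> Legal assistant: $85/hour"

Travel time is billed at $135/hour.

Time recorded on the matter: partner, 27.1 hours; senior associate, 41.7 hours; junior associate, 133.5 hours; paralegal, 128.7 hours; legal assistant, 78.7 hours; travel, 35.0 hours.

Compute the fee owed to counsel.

$98,193.50

Partner: 27.1 × $655 = $17,750.50
Senior associate: 41.7 × $340 = $14,178.00
Junior associate: 133.5 × $300 = $40,050.00
Paralegal: 128.7 × $115 = $14,800.50
Legal assistant: 78.7 × $85 = $6,689.50
Subtotal: $17,750.50 + $14,178.00 + $40,050.00 + $14,800.50 + $6,689.50 = $93,468.50
Travel: 35.0 × $135 = $4,725.00
Total: $93,468.50 + $4,725.00 = $98,193.50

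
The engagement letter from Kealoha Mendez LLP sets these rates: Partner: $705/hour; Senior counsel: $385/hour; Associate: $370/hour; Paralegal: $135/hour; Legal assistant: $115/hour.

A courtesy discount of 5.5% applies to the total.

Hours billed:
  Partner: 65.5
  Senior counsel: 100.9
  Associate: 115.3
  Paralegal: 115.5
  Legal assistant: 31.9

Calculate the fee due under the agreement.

Partner: 65.5 × $705 = $46,177.50
Senior counsel: 100.9 × $385 = $38,846.50
Associate: 115.3 × $370 = $42,661.00
Paralegal: 115.5 × $135 = $15,592.50
Legal assistant: 31.9 × $115 = $3,668.50
Subtotal: $146,946.00
Less 5.5% discount: −$8,082.03
Total: $146,946.00 − $8,082.03 = $138,863.97

$138,863.97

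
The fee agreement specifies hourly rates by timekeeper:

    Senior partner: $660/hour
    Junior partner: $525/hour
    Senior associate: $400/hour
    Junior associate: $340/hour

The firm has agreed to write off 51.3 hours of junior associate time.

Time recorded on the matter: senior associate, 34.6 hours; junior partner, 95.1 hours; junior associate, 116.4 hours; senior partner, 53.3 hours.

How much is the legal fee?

$121,079.50

Senior partner: 53.3 × $660 = $35,178.00
Junior partner: 95.1 × $525 = $49,927.50
Senior associate: 34.6 × $400 = $13,840.00
Junior associate: 116.4 × $340 = $39,576.00
Subtotal: $138,521.50
Write-off: 51.3 × $340 = $17,442.00
Total: $138,521.50 − $17,442.00 = $121,079.50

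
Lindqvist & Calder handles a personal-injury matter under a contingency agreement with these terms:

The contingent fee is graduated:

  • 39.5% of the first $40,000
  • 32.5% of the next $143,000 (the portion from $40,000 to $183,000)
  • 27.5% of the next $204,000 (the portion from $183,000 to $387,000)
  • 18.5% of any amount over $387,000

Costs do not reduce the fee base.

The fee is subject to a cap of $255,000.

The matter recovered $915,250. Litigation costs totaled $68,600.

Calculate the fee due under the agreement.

Fee base is the gross recovery, $915,250; costs are reimbursed separately.
First $40,000 at 39.5% = $15,800.00
Next $143,000 at 32.5% = $46,475.00
Next $204,000 at 27.5% = $56,100.00
Remaining $528,250 at 18.5% = $97,726.25
Fee: $15,800.00 + $46,475.00 + $56,100.00 + $97,726.25 = $216,101.25
$216,101.25 is under the $255,000 cap.

$216,101.25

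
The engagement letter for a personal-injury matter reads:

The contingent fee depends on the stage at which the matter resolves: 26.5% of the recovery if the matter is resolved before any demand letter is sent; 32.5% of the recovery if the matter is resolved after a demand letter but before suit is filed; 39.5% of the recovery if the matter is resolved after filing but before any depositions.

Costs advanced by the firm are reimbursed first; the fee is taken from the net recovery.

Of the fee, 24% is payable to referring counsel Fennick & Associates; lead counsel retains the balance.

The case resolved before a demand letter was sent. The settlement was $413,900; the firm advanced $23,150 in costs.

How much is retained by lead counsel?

$78,697.05

Fee base (net of costs): $413,900 − $23,150 = $390,750
The matter resolved before a demand letter was sent, so the 26.5% rate applies.
$390,750 × 26.5% = $103,548.75
Referral share: 24% of $103,548.75 = $24,851.70; lead counsel retains $103,548.75 − $24,851.70 = $78,697.05.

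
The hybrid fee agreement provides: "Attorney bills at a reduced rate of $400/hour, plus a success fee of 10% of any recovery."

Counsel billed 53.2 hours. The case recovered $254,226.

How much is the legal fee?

Hourly: 53.2 × $400 = $21,280.00
Success fee: 10% of $254,226 = $25,422.60
Total: $21,280.00 + $25,422.60 = $46,702.60

$46,702.60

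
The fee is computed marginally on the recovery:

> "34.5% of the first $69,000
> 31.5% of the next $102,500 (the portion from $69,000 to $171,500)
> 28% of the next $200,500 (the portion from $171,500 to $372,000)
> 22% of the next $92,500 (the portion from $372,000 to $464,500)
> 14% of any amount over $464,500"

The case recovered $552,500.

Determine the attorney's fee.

First $69,000 at 34.5% = $23,805.00
Next $102,500 at 31.5% = $32,287.50
Next $200,500 at 28% = $56,140.00
Next $92,500 at 22% = $20,350.00
Remaining $88,000 at 14% = $12,320.00
Fee: $23,805.00 + $32,287.50 + $56,140.00 + $20,350.00 + $12,320.00 = $144,902.50

$144,902.50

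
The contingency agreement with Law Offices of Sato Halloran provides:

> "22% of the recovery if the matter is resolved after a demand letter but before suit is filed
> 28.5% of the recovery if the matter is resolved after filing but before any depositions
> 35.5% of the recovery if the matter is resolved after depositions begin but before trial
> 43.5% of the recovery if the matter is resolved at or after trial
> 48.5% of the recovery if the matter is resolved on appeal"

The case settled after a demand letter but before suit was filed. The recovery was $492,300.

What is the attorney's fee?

The matter settled after a demand letter but before suit was filed, so the 22% rate applies.
$492,300 × 22% = $108,306.00

$108,306.00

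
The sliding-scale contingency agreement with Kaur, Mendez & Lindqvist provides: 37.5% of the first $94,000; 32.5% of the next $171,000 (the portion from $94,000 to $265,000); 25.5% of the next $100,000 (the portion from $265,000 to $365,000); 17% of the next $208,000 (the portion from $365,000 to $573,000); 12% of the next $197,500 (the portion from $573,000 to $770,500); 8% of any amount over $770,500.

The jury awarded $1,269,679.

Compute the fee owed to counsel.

$215,319.32

First $94,000 at 37.5% = $35,250.00
Next $171,000 at 32.5% = $55,575.00
Next $100,000 at 25.5% = $25,500.00
Next $208,000 at 17% = $35,360.00
Next $197,500 at 12% = $23,700.00
Remaining $499,179 at 8% = $39,934.32
Fee: $35,250.00 + $55,575.00 + $25,500.00 + $35,360.00 + $23,700.00 + $39,934.32 = $215,319.32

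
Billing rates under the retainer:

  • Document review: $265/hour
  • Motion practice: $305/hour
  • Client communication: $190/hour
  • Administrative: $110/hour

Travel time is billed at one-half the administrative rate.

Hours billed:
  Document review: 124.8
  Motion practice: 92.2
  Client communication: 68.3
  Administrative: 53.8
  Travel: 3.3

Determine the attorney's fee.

$80,269.50

Document review: 124.8 × $265 = $33,072.00
Motion practice: 92.2 × $305 = $28,121.00
Client communication: 68.3 × $190 = $12,977.00
Administrative: 53.8 × $110 = $5,918.00
Subtotal: $33,072.00 + $28,121.00 + $12,977.00 + $5,918.00 = $80,088.00
Travel: 3.3 × ($110 ÷ 2) = 3.3 × $55.00 = $181.50
Total: $80,088.00 + $181.50 = $80,269.50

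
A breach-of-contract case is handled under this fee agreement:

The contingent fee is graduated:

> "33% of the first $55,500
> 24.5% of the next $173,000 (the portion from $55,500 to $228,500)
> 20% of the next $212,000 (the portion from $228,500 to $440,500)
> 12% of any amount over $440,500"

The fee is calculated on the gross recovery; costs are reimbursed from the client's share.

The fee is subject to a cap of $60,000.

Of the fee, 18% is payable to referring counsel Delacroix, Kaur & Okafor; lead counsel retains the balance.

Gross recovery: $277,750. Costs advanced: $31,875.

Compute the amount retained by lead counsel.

$49,200.00

Fee base is the gross recovery, $277,750; costs are reimbursed separately.
First $55,500 at 33% = $18,315.00
Next $173,000 at 24.5% = $42,385.00
Remaining $49,250 at 20% = $9,850.00
Fee: $18,315.00 + $42,385.00 + $9,850.00 = $70,550.00
$70,550.00 exceeds the $60,000 cap, so the fee is capped at $60,000.00.
Referral share: 18% of $60,000.00 = $10,800.00; lead counsel retains $60,000.00 − $10,800.00 = $49,200.00.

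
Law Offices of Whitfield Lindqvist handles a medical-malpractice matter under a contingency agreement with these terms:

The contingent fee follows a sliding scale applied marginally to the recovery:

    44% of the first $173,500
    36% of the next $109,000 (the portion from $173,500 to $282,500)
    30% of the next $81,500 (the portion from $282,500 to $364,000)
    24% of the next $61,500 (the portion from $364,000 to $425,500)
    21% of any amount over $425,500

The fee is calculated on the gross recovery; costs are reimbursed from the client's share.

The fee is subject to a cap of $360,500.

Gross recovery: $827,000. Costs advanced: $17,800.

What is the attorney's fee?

$239,105.00

Fee base is the gross recovery, $827,000; costs are reimbursed separately.
First $173,500 at 44% = $76,340.00
Next $109,000 at 36% = $39,240.00
Next $81,500 at 30% = $24,450.00
Next $61,500 at 24% = $14,760.00
Remaining $401,500 at 21% = $84,315.00
Fee: $76,340.00 + $39,240.00 + $24,450.00 + $14,760.00 + $84,315.00 = $239,105.00
$239,105.00 is under the $360,500 cap.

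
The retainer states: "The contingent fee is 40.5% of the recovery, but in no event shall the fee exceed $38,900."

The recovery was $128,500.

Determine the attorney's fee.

40.5% of $128,500 = $52,042.50
That exceeds the $38,900 cap, so the fee is capped at $38,900.

$38,900.00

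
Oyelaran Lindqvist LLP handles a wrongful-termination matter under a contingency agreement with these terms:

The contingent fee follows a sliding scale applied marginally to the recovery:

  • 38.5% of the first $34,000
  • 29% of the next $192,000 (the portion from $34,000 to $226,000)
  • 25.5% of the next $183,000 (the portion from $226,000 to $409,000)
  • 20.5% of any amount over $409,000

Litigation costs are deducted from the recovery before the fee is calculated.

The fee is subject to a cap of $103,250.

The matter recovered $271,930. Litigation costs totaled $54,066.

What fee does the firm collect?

$66,410.56

Fee base (net of costs): $271,930 − $54,066 = $217,864
First $34,000 at 38.5% = $13,090.00
Remaining $183,864 at 29% = $53,320.56
Fee: $13,090.00 + $53,320.56 = $66,410.56
$66,410.56 is under the $103,250 cap.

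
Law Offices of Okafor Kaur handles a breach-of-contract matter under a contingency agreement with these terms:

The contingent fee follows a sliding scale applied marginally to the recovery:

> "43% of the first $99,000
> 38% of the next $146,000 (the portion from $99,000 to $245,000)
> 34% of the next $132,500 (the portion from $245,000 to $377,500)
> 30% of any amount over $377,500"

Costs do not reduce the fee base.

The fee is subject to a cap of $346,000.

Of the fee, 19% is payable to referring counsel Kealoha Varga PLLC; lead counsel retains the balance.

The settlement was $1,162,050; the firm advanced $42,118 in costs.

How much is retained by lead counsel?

$280,260.00

Fee base is the gross recovery, $1,162,050; costs are reimbursed separately.
First $99,000 at 43% = $42,570.00
Next $146,000 at 38% = $55,480.00
Next $132,500 at 34% = $45,050.00
Remaining $784,550 at 30% = $235,365.00
Fee: $42,570.00 + $55,480.00 + $45,050.00 + $235,365.00 = $378,465.00
$378,465.00 exceeds the $346,000 cap, so the fee is capped at $346,000.00.
Referral share: 19% of $346,000.00 = $65,740.00; lead counsel retains $346,000.00 − $65,740.00 = $280,260.00.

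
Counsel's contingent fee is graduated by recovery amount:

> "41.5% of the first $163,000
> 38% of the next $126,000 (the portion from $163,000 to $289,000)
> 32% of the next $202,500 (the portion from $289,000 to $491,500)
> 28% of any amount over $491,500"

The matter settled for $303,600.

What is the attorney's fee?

First $163,000 at 41.5% = $67,645.00
Next $126,000 at 38% = $47,880.00
Remaining $14,600 at 32% = $4,672.00
Fee: $67,645.00 + $47,880.00 + $4,672.00 = $120,197.00

$120,197.00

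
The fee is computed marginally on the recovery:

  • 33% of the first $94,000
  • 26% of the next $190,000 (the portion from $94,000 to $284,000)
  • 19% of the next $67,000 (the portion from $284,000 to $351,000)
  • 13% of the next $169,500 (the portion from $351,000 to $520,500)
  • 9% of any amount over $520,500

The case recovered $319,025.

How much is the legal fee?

First $94,000 at 33% = $31,020.00
Next $190,000 at 26% = $49,400.00
Remaining $35,025 at 19% = $6,654.75
Fee: $31,020.00 + $49,400.00 + $6,654.75 = $87,074.75

$87,074.75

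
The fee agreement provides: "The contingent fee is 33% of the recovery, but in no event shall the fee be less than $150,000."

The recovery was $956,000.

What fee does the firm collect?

$315,480.00

33% of $956,000 = $315,480.00
That exceeds the $150,000 minimum.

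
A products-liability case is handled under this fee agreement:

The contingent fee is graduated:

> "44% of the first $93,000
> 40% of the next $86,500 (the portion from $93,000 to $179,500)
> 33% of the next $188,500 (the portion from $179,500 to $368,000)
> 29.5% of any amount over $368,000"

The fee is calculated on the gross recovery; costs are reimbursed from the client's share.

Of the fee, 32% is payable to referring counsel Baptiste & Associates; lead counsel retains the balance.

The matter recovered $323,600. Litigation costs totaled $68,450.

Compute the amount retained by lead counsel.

$83,689.64

Fee base is the gross recovery, $323,600; costs are reimbursed separately.
First $93,000 at 44% = $40,920.00
Next $86,500 at 40% = $34,600.00
Remaining $144,100 at 33% = $47,553.00
Fee: $40,920.00 + $34,600.00 + $47,553.00 = $123,073.00
Referral share: 32% of $123,073.00 = $39,383.36; lead counsel retains $123,073.00 − $39,383.36 = $83,689.64.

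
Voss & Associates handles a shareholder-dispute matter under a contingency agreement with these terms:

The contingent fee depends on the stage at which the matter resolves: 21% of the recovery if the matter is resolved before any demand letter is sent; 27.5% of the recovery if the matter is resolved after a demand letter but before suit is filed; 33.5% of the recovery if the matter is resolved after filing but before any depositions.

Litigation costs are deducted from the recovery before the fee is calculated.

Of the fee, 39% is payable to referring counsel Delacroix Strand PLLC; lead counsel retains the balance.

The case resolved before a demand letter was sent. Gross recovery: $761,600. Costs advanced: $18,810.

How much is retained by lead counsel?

$95,151.40

Fee base (net of costs): $761,600 − $18,810 = $742,790
The matter resolved before a demand letter was sent, so the 21% rate applies.
$742,790 × 21% = $155,985.90
Referral share: 39% of $155,985.90 = $60,834.50; lead counsel retains $155,985.90 − $60,834.50 = $95,151.40.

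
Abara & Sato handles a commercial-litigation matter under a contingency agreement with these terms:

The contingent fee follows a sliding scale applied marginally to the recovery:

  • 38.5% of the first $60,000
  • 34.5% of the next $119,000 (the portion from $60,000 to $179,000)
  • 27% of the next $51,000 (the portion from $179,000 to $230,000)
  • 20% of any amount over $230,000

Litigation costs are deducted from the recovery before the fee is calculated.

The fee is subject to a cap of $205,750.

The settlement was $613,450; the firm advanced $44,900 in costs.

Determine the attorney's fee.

Fee base (net of costs): $613,450 − $44,900 = $568,550
First $60,000 at 38.5% = $23,100.00
Next $119,000 at 34.5% = $41,055.00
Next $51,000 at 27% = $13,770.00
Remaining $338,550 at 20% = $67,710.00
Fee: $23,100.00 + $41,055.00 + $13,770.00 + $67,710.00 = $145,635.00
$145,635.00 is under the $205,750 cap.

$145,635.00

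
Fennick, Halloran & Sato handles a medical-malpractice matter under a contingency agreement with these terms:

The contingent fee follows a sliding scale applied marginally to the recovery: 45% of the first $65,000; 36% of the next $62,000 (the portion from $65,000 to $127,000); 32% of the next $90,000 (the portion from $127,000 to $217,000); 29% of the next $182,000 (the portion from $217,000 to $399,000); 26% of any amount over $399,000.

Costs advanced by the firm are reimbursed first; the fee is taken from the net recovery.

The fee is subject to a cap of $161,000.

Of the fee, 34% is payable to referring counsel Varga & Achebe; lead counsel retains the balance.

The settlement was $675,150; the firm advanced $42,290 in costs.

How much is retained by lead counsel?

Fee base (net of costs): $675,150 − $42,290 = $632,860
First $65,000 at 45% = $29,250.00
Next $62,000 at 36% = $22,320.00
Next $90,000 at 32% = $28,800.00
Next $182,000 at 29% = $52,780.00
Remaining $233,860 at 26% = $60,803.60
Fee: $29,250.00 + $22,320.00 + $28,800.00 + $52,780.00 + $60,803.60 = $193,953.60
$193,953.60 exceeds the $161,000 cap, so the fee is capped at $161,000.00.
Referral share: 34% of $161,000.00 = $54,740.00; lead counsel retains $161,000.00 − $54,740.00 = $106,260.00.

$106,260.00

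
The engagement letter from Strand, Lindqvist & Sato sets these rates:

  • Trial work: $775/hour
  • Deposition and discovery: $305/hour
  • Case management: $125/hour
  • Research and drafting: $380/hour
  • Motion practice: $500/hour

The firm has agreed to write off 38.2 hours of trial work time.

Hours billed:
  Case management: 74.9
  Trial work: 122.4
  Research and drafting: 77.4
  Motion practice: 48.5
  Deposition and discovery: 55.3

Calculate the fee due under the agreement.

$145,146.00

Trial work: 122.4 × $775 = $94,860.00
Deposition and discovery: 55.3 × $305 = $16,866.50
Case management: 74.9 × $125 = $9,362.50
Research and drafting: 77.4 × $380 = $29,412.00
Motion practice: 48.5 × $500 = $24,250.00
Subtotal: $174,751.00
Write-off: 38.2 × $775 = $29,605.00
Total: $174,751.00 − $29,605.00 = $145,146.00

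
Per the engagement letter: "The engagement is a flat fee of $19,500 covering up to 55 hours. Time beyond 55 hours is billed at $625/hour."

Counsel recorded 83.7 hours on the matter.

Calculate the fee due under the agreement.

$37,437.50

Flat fee: $19,500.00
Excess hours: 83.7 − 55 = 28.7
Overrun: 28.7 × $625 = $17,937.50
Total: $19,500.00 + $17,937.50 = $37,437.50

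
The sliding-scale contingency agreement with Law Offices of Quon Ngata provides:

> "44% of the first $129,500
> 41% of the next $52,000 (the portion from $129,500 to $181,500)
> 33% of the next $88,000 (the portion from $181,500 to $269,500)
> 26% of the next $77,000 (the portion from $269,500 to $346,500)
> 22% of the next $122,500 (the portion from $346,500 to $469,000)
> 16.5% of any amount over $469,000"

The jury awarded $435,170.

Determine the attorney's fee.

$146,867.40

First $129,500 at 44% = $56,980.00
Next $52,000 at 41% = $21,320.00
Next $88,000 at 33% = $29,040.00
Next $77,000 at 26% = $20,020.00
Remaining $88,670 at 22% = $19,507.40
Fee: $56,980.00 + $21,320.00 + $29,040.00 + $20,020.00 + $19,507.40 = $146,867.40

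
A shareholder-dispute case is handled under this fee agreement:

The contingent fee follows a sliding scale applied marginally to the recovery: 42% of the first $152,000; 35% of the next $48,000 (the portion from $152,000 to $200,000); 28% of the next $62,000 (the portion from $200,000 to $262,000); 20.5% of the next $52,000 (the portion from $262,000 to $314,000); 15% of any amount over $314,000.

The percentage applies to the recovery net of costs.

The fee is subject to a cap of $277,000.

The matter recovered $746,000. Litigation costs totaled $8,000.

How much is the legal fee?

Fee base (net of costs): $746,000 − $8,000 = $738,000
First $152,000 at 42% = $63,840.00
Next $48,000 at 35% = $16,800.00
Next $62,000 at 28% = $17,360.00
Next $52,000 at 20.5% = $10,660.00
Remaining $424,000 at 15% = $63,600.00
Fee: $63,840.00 + $16,800.00 + $17,360.00 + $10,660.00 + $63,600.00 = $172,260.00
$172,260.00 is under the $277,000 cap.

$172,260.00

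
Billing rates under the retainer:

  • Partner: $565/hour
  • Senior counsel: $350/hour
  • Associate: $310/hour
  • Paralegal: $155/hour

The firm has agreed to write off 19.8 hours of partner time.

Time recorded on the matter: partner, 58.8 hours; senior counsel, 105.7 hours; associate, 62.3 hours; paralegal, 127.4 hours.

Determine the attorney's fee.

Partner: 58.8 × $565 = $33,222.00
Senior counsel: 105.7 × $350 = $36,995.00
Associate: 62.3 × $310 = $19,313.00
Paralegal: 127.4 × $155 = $19,747.00
Subtotal: $109,277.00
Write-off: 19.8 × $565 = $11,187.00
Total: $109,277.00 − $11,187.00 = $98,090.00

$98,090.00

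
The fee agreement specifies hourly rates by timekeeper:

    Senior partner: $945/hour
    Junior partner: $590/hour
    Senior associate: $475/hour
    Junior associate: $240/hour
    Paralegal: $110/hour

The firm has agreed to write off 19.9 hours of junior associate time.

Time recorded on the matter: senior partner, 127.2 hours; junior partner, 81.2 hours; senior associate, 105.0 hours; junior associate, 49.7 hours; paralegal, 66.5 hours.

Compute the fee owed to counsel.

Senior partner: 127.2 × $945 = $120,204.00
Junior partner: 81.2 × $590 = $47,908.00
Senior associate: 105.0 × $475 = $49,875.00
Junior associate: 49.7 × $240 = $11,928.00
Paralegal: 66.5 × $110 = $7,315.00
Subtotal: $237,230.00
Write-off: 19.9 × $240 = $4,776.00
Total: $237,230.00 − $4,776.00 = $232,454.00

$232,454.00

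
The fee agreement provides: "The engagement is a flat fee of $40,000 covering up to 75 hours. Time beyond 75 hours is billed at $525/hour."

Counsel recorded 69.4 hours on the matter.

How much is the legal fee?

69.4 hours is within the 75-hour scope; only the flat fee applies.

$40,000.00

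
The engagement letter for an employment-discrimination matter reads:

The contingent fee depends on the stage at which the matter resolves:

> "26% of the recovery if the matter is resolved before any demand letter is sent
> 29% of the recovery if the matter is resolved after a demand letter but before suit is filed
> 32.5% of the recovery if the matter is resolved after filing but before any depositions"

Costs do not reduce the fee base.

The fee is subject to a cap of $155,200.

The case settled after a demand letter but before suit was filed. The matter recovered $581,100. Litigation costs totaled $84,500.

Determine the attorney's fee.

Fee base is the gross recovery, $581,100; costs are reimbursed separately.
The matter settled after a demand letter but before suit was filed, so the 29% rate applies.
$581,100 × 29% = $168,519.00
$168,519.00 exceeds the $155,200 cap, so the fee is capped at $155,200.00.

$155,200.00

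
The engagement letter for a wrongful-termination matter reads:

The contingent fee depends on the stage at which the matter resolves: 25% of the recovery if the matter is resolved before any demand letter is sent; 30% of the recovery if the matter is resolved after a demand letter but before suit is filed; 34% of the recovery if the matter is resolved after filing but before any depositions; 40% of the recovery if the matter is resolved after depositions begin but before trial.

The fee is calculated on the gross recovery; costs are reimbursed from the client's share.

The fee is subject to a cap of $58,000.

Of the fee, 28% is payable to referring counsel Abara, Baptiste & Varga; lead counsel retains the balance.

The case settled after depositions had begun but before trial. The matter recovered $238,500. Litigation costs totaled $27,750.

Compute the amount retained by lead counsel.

$41,760.00

Fee base is the gross recovery, $238,500; costs are reimbursed separately.
The matter settled after depositions had begun but before trial, so the 40% rate applies.
$238,500 × 40% = $95,400.00
$95,400.00 exceeds the $58,000 cap, so the fee is capped at $58,000.00.
Referral share: 28% of $58,000.00 = $16,240.00; lead counsel retains $58,000.00 − $16,240.00 = $41,760.00.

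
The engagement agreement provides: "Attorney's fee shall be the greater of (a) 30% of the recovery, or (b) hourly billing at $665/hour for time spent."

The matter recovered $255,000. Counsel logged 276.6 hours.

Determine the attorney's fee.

$183,939.00

(a) 30% of $255,000 = $76,500.00
(b) 276.6 × $665 = $183,939.00
The greater is (b): $183,939.00.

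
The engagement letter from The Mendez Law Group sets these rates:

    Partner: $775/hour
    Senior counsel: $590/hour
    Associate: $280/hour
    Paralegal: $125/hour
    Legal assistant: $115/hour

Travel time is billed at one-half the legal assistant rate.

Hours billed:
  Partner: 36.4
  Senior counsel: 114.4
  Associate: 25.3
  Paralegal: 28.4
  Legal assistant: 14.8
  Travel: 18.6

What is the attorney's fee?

Partner: 36.4 × $775 = $28,210.00
Senior counsel: 114.4 × $590 = $67,496.00
Associate: 25.3 × $280 = $7,084.00
Paralegal: 28.4 × $125 = $3,550.00
Legal assistant: 14.8 × $115 = $1,702.00
Subtotal: $28,210.00 + $67,496.00 + $7,084.00 + $3,550.00 + $1,702.00 = $108,042.00
Travel: 18.6 × ($115 ÷ 2) = 18.6 × $57.50 = $1,069.50
Total: $108,042.00 + $1,069.50 = $109,111.50

$109,111.50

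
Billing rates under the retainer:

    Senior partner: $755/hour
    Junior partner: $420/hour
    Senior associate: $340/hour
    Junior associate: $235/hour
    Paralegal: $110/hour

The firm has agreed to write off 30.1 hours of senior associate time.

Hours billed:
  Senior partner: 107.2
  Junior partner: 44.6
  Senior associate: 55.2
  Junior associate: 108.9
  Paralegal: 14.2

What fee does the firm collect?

$135,355.50

Senior partner: 107.2 × $755 = $80,936.00
Junior partner: 44.6 × $420 = $18,732.00
Senior associate: 55.2 × $340 = $18,768.00
Junior associate: 108.9 × $235 = $25,591.50
Paralegal: 14.2 × $110 = $1,562.00
Subtotal: $145,589.50
Write-off: 30.1 × $340 = $10,234.00
Total: $145,589.50 − $10,234.00 = $135,355.50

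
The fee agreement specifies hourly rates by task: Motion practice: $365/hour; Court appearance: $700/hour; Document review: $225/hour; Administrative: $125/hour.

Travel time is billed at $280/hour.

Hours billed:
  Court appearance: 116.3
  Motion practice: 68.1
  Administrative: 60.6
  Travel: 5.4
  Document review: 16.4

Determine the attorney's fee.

Motion practice: 68.1 × $365 = $24,856.50
Court appearance: 116.3 × $700 = $81,410.00
Document review: 16.4 × $225 = $3,690.00
Administrative: 60.6 × $125 = $7,575.00
Subtotal: $24,856.50 + $81,410.00 + $3,690.00 + $7,575.00 = $117,531.50
Travel: 5.4 × $280 = $1,512.00
Total: $117,531.50 + $1,512.00 = $119,043.50

$119,043.50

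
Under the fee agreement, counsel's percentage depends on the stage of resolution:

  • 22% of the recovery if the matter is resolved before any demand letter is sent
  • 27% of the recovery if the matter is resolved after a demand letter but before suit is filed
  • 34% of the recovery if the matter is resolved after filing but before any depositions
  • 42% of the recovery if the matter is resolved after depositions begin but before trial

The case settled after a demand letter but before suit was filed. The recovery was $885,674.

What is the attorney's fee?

The matter settled after a demand letter but before suit was filed, so the 27% rate applies.
$885,674 × 27% = $239,131.98

$239,131.98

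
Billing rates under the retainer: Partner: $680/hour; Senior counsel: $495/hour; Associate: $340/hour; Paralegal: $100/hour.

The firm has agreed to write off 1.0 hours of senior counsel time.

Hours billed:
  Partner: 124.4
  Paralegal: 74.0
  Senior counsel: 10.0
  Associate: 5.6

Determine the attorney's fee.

Partner: 124.4 × $680 = $84,592.00
Senior counsel: 10.0 × $495 = $4,950.00
Associate: 5.6 × $340 = $1,904.00
Paralegal: 74.0 × $100 = $7,400.00
Subtotal: $98,846.00
Write-off: 1.0 × $495 = $495.00
Total: $98,846.00 − $495.00 = $98,351.00

$98,351.00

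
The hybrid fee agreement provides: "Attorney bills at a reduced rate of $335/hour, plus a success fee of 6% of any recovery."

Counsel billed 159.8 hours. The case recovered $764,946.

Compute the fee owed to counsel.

Hourly: 159.8 × $335 = $53,533.00
Success fee: 6% of $764,946 = $45,896.76
Total: $53,533.00 + $45,896.76 = $99,429.76

$99,429.76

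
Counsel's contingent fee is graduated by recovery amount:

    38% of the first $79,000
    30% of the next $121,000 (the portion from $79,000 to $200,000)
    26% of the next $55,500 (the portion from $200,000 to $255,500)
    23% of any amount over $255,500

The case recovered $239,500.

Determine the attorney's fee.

First $79,000 at 38% = $30,020.00
Next $121,000 at 30% = $36,300.00
Remaining $39,500 at 26% = $10,270.00
Fee: $30,020.00 + $36,300.00 + $10,270.00 = $76,590.00

$76,590.00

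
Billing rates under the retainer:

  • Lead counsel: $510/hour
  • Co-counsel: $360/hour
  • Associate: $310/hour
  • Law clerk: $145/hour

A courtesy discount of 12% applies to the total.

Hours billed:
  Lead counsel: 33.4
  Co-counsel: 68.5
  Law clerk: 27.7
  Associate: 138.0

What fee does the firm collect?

Lead counsel: 33.4 × $510 = $17,034.00
Co-counsel: 68.5 × $360 = $24,660.00
Associate: 138.0 × $310 = $42,780.00
Law clerk: 27.7 × $145 = $4,016.50
Subtotal: $88,490.50
Less 12% discount: −$10,618.86
Total: $88,490.50 − $10,618.86 = $77,871.64

$77,871.64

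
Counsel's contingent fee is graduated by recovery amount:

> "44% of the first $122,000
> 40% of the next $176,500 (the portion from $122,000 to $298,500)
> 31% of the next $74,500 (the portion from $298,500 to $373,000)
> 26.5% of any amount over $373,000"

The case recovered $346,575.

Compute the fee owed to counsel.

First $122,000 at 44% = $53,680.00
Next $176,500 at 40% = $70,600.00
Remaining $48,075 at 31% = $14,903.25
Fee: $53,680.00 + $70,600.00 + $14,903.25 = $139,183.25

$139,183.25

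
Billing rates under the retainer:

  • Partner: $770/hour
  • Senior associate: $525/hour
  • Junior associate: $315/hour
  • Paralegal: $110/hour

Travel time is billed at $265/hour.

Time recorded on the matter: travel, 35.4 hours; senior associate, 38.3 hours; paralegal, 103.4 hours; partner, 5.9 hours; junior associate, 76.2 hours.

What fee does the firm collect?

Partner: 5.9 × $770 = $4,543.00
Senior associate: 38.3 × $525 = $20,107.50
Junior associate: 76.2 × $315 = $24,003.00
Paralegal: 103.4 × $110 = $11,374.00
Subtotal: $4,543.00 + $20,107.50 + $24,003.00 + $11,374.00 = $60,027.50
Travel: 35.4 × $265 = $9,381.00
Total: $60,027.50 + $9,381.00 = $69,408.50

$69,408.50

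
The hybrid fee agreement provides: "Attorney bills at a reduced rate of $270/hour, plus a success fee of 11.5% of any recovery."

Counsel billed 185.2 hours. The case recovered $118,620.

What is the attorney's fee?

$63,645.30

Hourly: 185.2 × $270 = $50,004.00
Success fee: 11.5% of $118,620 = $13,641.30
Total: $50,004.00 + $13,641.30 = $63,645.30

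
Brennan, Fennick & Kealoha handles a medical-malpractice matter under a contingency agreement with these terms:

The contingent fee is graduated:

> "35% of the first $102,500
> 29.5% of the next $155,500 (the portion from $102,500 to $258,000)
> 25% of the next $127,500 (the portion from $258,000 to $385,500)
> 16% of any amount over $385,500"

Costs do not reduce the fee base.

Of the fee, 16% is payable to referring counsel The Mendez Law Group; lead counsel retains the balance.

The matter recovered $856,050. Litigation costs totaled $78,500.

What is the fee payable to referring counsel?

$30,225.68

Fee base is the gross recovery, $856,050; costs are reimbursed separately.
First $102,500 at 35% = $35,875.00
Next $155,500 at 29.5% = $45,872.50
Next $127,500 at 25% = $31,875.00
Remaining $470,550 at 16% = $75,288.00
Fee: $35,875.00 + $45,872.50 + $31,875.00 + $75,288.00 = $188,910.50
Referral share: 16% of $188,910.50 = $30,225.68; lead counsel retains $188,910.50 − $30,225.68 = $158,684.82.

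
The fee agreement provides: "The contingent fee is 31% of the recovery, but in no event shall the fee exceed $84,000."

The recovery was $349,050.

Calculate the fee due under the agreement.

$84,000.00

31% of $349,050 = $108,205.50
That exceeds the $84,000 cap, so the fee is capped at $84,000.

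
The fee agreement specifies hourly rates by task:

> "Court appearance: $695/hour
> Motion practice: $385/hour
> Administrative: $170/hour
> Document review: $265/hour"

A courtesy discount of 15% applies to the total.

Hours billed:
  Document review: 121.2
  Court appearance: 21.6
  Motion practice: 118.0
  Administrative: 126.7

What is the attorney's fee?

Court appearance: 21.6 × $695 = $15,012.00
Motion practice: 118.0 × $385 = $45,430.00
Administrative: 126.7 × $170 = $21,539.00
Document review: 121.2 × $265 = $32,118.00
Subtotal: $114,099.00
Less 15% discount: −$17,114.85
Total: $114,099.00 − $17,114.85 = $96,984.15

$96,984.15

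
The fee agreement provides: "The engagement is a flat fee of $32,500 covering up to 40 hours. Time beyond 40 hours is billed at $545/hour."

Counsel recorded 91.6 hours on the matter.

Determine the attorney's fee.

Flat fee: $32,500.00
Excess hours: 91.6 − 40 = 51.6
Overrun: 51.6 × $545 = $28,122.00
Total: $32,500.00 + $28,122.00 = $60,622.00

$60,622.00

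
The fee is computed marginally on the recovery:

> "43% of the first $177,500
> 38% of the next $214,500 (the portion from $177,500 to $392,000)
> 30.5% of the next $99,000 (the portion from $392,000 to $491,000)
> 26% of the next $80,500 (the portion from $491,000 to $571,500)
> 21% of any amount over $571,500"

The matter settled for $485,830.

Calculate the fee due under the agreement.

First $177,500 at 43% = $76,325.00
Next $214,500 at 38% = $81,510.00
Remaining $93,830 at 30.5% = $28,618.15
Fee: $76,325.00 + $81,510.00 + $28,618.15 = $186,453.15

$186,453.15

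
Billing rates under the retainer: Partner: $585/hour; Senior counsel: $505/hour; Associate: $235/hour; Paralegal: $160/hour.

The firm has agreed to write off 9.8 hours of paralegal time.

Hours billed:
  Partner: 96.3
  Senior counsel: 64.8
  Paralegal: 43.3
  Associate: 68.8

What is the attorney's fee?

Partner: 96.3 × $585 = $56,335.50
Senior counsel: 64.8 × $505 = $32,724.00
Associate: 68.8 × $235 = $16,168.00
Paralegal: 43.3 × $160 = $6,928.00
Subtotal: $112,155.50
Write-off: 9.8 × $160 = $1,568.00
Total: $112,155.50 − $1,568.00 = $110,587.50

$110,587.50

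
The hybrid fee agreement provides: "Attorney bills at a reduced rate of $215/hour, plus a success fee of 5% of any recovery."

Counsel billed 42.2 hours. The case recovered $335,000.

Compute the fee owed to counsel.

$25,823.00

Hourly: 42.2 × $215 = $9,073.00
Success fee: 5% of $335,000 = $16,750.00
Total: $9,073.00 + $16,750.00 = $25,823.00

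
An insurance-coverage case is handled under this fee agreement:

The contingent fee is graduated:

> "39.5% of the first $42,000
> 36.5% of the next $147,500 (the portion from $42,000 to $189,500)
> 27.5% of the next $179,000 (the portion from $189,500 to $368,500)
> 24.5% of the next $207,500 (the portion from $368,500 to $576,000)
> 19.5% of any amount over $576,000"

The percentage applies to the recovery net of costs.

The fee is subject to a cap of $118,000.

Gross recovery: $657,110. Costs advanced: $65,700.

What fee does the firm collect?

$118,000.00

Fee base (net of costs): $657,110 − $65,700 = $591,410
First $42,000 at 39.5% = $16,590.00
Next $147,500 at 36.5% = $53,837.50
Next $179,000 at 27.5% = $49,225.00
Next $207,500 at 24.5% = $50,837.50
Remaining $15,410 at 19.5% = $3,004.95
Fee: $16,590.00 + $53,837.50 + $49,225.00 + $50,837.50 + $3,004.95 = $173,494.95
$173,494.95 exceeds the $118,000 cap, so the fee is capped at $118,000.00.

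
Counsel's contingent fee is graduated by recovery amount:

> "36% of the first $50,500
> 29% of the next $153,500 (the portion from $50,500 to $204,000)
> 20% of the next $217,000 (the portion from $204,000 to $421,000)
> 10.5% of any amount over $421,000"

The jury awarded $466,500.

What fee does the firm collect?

$110,872.50

First $50,500 at 36% = $18,180.00
Next $153,500 at 29% = $44,515.00
Next $217,000 at 20% = $43,400.00
Remaining $45,500 at 10.5% = $4,777.50
Fee: $18,180.00 + $44,515.00 + $43,400.00 + $4,777.50 = $110,872.50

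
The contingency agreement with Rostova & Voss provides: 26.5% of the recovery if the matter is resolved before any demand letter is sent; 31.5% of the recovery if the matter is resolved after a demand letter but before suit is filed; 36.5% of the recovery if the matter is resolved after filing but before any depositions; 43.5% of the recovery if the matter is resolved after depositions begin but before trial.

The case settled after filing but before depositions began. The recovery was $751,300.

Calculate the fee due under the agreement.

The matter settled after filing but before depositions began, so the 36.5% rate applies.
$751,300 × 36.5% = $274,224.50

$274,224.50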